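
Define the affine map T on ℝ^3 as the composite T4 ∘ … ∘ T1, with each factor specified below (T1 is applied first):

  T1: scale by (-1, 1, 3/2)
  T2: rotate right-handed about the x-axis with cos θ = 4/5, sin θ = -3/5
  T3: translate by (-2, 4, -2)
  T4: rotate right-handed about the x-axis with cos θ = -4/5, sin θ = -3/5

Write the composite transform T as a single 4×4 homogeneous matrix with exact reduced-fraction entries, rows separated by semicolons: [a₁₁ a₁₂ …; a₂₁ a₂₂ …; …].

T1 = [-1 0 0 0; 0 1 0 0; 0 0 3/2 0; 0 0 0 1]
T2·T1 = [-1 0 0 0; 0 4/5 9/10 0; 0 -3/5 6/5 0; 0 0 0 1]
T3·…·T1 = [-1 0 0 -2; 0 4/5 9/10 4; 0 -3/5 6/5 -2; 0 0 0 1]
T4·…·T1 = [-1 0 0 -2; 0 -1 0 -22/5; 0 0 -3/2 -4/5; 0 0 0 1]

T = [-1 0 0 -2; 0 -1 0 -22/5; 0 0 -3/2 -4/5; 0 0 0 1]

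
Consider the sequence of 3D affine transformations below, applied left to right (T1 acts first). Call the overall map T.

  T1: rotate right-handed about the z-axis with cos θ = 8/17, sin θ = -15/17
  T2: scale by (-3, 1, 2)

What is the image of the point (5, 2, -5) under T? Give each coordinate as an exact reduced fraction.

T(p) = (-210/17, -59/17, -10)

T1 rotate right-handed about the z-axis with cos θ = 8/17, sin θ = -15/17: (5, 2, -5) → (70/17, -59/17, -5)
T2 scale by (-3, 1, 2): (70/17, -59/17, -5) → (-210/17, -59/17, -10)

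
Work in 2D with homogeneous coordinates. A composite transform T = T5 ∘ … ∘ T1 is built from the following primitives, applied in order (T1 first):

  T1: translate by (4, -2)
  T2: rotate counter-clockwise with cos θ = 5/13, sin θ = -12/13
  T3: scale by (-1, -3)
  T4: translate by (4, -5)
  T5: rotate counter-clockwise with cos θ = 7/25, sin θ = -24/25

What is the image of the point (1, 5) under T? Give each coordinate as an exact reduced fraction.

T1 translate by (4, -2): (1, 5) → (5, 3)
T2 rotate counter-clockwise with cos θ = 5/13, sin θ = -12/13: (5, 3) → (61/13, -45/13)
T3 scale by (-1, -3): (61/13, -45/13) → (-61/13, 135/13)
T4 translate by (4, -5): (-61/13, 135/13) → (-9/13, 70/13)
T5 rotate counter-clockwise with cos θ = 7/25, sin θ = -24/25: (-9/13, 70/13) → (1617/325, 706/325)

T(p) = (1617/325, 706/325)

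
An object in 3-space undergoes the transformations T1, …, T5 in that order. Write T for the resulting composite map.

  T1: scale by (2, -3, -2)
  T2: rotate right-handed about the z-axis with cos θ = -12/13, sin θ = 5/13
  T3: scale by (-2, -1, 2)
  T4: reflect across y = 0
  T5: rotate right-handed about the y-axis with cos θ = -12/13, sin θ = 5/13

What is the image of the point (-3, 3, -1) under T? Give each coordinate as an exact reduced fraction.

T1 scale by (2, -3, -2): (-3, 3, -1) → (-6, -9, 2)
T2 rotate right-handed about the z-axis with cos θ = -12/13, sin θ = 5/13: (-6, -9, 2) → (9, 6, 2)
T3 scale by (-2, -1, 2): (9, 6, 2) → (-18, -6, 4)
T4 reflect across y = 0: (-18, -6, 4) → (-18, 6, 4)
T5 rotate right-handed about the y-axis with cos θ = -12/13, sin θ = 5/13: (-18, 6, 4) → (236/13, 6, 42/13)

T(p) = (236/13, 6, 42/13)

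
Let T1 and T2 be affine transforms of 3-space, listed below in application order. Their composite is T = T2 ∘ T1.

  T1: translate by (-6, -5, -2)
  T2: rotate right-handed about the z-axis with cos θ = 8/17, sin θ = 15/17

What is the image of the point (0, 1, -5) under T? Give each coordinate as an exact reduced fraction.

T(p) = (12/17, -122/17, -7)

T1 translate by (-6, -5, -2): (0, 1, -5) → (-6, -4, -7)
T2 rotate right-handed about the z-axis with cos θ = 8/17, sin θ = 15/17: (-6, -4, -7) → (12/17, -122/17, -7)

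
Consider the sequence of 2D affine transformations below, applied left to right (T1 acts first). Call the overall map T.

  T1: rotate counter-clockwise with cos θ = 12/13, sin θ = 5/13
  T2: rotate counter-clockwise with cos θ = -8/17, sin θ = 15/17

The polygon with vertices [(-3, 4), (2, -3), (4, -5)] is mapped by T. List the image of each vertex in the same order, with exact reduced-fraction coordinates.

T1 rotate counter-clockwise with cos θ = 12/13, sin θ = 5/13: (-3, 4) → (-56/13, 33/13); (2, -3) → (3, -2); (4, -5) → (73/13, -40/13)
T2 rotate counter-clockwise with cos θ = -8/17, sin θ = 15/17: (-56/13, 33/13) → (-47/221, -1104/221); (3, -2) → (6/17, 61/17); (73/13, -40/13) → (16/221, 1415/221)

image vertices: (-47/221, -1104/221), (6/17, 61/17), (16/221, 1415/221)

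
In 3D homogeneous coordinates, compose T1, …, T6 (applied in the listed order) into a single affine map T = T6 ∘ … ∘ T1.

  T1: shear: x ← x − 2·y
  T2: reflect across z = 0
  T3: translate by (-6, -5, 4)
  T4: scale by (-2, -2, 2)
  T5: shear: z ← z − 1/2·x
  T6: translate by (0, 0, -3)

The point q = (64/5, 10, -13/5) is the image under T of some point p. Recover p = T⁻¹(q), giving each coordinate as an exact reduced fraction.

p = (-2/5, 0, 3/5)

T1 = [1 -2 0 0; 0 1 0 0; 0 0 1 0; 0 0 0 1]
T2·T1 = [1 -2 0 0; 0 1 0 0; 0 0 -1 0; 0 0 0 1]
T3·…·T1 = [1 -2 0 -6; 0 1 0 -5; 0 0 -1 4; 0 0 0 1]
T4·…·T1 = [-2 4 0 12; 0 -2 0 10; 0 0 -2 8; 0 0 0 1]
T5·…·T1 = [-2 4 0 12; 0 -2 0 10; 1 -2 -2 2; 0 0 0 1]
T6·…·T1 = [-2 4 0 12; 0 -2 0 10; 1 -2 -2 -1; 0 0 0 1]
det M = -8; M⁻¹ = [-1/2 -1 0 16; 0 -1/2 0 5; -1/4 0 -1/2 5/2; 0 0 0 1]
M⁻¹ · (64/5, 10, -13/5)ᵀ = (-2/5, 0, 3/5)ᵀ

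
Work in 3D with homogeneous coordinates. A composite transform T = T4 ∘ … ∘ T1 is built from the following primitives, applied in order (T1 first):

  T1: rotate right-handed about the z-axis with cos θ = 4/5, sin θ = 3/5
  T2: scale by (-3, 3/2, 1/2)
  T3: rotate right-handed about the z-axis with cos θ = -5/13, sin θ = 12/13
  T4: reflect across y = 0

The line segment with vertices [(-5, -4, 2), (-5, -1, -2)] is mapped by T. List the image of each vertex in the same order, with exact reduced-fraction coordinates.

T1 rotate right-handed about the z-axis with cos θ = 4/5, sin θ = 3/5: (-5, -4, 2) → (-8/5, -31/5, 2); (-5, -1, -2) → (-17/5, -19/5, -2)
T2 scale by (-3, 3/2, 1/2): (-8/5, -31/5, 2) → (24/5, -93/10, 1); (-17/5, -19/5, -2) → (51/5, -57/10, -1)
T3 rotate right-handed about the z-axis with cos θ = -5/13, sin θ = 12/13: (24/5, -93/10, 1) → (438/65, 1041/130, 1); (51/5, -57/10, -1) → (87/65, 1509/130, -1)
T4 reflect across y = 0: (438/65, 1041/130, 1) → (438/65, -1041/130, 1); (87/65, 1509/130, -1) → (87/65, -1509/130, -1)

image vertices: (438/65, -1041/130, 1), (87/65, -1509/130, -1)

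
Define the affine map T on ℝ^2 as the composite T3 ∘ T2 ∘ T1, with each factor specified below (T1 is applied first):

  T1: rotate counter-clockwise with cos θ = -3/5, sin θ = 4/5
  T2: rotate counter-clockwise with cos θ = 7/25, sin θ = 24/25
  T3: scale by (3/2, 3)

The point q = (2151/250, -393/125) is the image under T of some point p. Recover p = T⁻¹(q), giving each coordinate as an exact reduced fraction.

T1 = [-3/5 -4/5 0; 4/5 -3/5 0; 0 0 1]
T2·T1 = [-117/125 44/125 0; -44/125 -117/125 0; 0 0 1]
T3·…·T1 = [-351/250 66/125 0; -132/125 -351/125 0; 0 0 1]
det M = 9/2; M⁻¹ = [-78/125 -44/375 0; 88/375 -39/125 0; 0 0 1]
M⁻¹ · (2151/250, -393/125)ᵀ = (-5, 3)ᵀ

p = (-5, 3)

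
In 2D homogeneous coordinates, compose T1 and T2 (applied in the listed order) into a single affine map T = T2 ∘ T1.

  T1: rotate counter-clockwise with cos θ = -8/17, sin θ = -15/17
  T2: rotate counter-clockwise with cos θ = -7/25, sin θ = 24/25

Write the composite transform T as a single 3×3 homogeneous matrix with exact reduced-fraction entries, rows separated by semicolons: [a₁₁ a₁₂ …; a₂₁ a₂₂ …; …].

T1 = [-8/17 15/17 0; -15/17 -8/17 0; 0 0 1]
T2·T1 = [416/425 87/425 0; -87/425 416/425 0; 0 0 1]

T = [416/425 87/425 0; -87/425 416/425 0; 0 0 1]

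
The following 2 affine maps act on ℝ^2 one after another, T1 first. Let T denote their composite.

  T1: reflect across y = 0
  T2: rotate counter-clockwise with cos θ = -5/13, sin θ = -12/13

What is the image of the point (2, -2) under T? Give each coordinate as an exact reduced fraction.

T1 reflect across y = 0: (2, -2) → (2, 2)
T2 rotate counter-clockwise with cos θ = -5/13, sin θ = -12/13: (2, 2) → (14/13, -34/13)

T(p) = (14/13, -34/13)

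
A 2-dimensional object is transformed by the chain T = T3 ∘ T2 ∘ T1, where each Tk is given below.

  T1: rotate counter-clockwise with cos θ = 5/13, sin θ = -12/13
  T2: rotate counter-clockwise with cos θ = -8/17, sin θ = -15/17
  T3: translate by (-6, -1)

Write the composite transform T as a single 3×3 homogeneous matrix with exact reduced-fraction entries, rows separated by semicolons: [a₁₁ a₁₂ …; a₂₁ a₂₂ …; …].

T1 = [5/13 12/13 0; -12/13 5/13 0; 0 0 1]
T2·T1 = [-220/221 -21/221 0; 21/221 -220/221 0; 0 0 1]
T3·…·T1 = [-220/221 -21/221 -6; 21/221 -220/221 -1; 0 0 1]

T = [-220/221 -21/221 -6; 21/221 -220/221 -1; 0 0 1]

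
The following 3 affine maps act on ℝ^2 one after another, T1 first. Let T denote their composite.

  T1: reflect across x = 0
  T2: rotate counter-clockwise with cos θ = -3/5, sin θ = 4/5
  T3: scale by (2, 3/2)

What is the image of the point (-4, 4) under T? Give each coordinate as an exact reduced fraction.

T1 reflect across x = 0: (-4, 4) → (4, 4)
T2 rotate counter-clockwise with cos θ = -3/5, sin θ = 4/5: (4, 4) → (-28/5, 4/5)
T3 scale by (2, 3/2): (-28/5, 4/5) → (-56/5, 6/5)

T(p) = (-56/5, 6/5)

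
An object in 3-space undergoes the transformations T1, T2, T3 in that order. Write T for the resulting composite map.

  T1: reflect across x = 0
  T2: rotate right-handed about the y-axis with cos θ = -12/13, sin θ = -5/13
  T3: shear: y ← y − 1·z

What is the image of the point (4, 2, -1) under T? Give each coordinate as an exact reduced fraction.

T(p) = (53/13, 34/13, -8/13)

T1 reflect across x = 0: (4, 2, -1) → (-4, 2, -1)
T2 rotate right-handed about the y-axis with cos θ = -12/13, sin θ = -5/13: (-4, 2, -1) → (53/13, 2, -8/13)
T3 shear: y ← y − 1·z: (53/13, 2, -8/13) → (53/13, 34/13, -8/13)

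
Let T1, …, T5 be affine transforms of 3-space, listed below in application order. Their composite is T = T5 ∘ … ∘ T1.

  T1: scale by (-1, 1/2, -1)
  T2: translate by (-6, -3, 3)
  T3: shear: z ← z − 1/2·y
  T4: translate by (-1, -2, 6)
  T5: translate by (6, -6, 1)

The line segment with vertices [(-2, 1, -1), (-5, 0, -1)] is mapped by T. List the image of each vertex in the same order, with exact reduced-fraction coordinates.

T1 scale by (-1, 1/2, -1): (-2, 1, -1) → (2, 1/2, 1); (-5, 0, -1) → (5, 0, 1)
T2 translate by (-6, -3, 3): (2, 1/2, 1) → (-4, -5/2, 4); (5, 0, 1) → (-1, -3, 4)
T3 shear: z ← z − 1/2·y: (-4, -5/2, 4) → (-4, -5/2, 21/4); (-1, -3, 4) → (-1, -3, 11/2)
T4 translate by (-1, -2, 6): (-4, -5/2, 21/4) → (-5, -9/2, 45/4); (-1, -3, 11/2) → (-2, -5, 23/2)
T5 translate by (6, -6, 1): (-5, -9/2, 45/4) → (1, -21/2, 49/4); (-2, -5, 23/2) → (4, -11, 25/2)

image vertices: (1, -21/2, 49/4), (4, -11, 25/2)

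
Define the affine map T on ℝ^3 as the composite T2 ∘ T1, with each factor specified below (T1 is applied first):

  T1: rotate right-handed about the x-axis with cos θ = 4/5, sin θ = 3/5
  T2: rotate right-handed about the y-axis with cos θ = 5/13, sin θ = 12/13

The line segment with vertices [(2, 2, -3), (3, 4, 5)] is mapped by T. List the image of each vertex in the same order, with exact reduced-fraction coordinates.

T1 rotate right-handed about the x-axis with cos θ = 4/5, sin θ = 3/5: (2, 2, -3) → (2, 17/5, -6/5); (3, 4, 5) → (3, 1/5, 32/5)
T2 rotate right-handed about the y-axis with cos θ = 5/13, sin θ = 12/13: (2, 17/5, -6/5) → (-22/65, 17/5, -30/13); (3, 1/5, 32/5) → (459/65, 1/5, -4/13)

image vertices: (-22/65, 17/5, -30/13), (459/65, 1/5, -4/13)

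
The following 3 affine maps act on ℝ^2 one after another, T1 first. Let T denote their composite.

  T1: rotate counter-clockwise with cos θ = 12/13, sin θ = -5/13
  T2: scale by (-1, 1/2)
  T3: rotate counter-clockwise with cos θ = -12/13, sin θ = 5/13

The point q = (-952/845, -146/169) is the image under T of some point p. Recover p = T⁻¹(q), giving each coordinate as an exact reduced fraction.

T1 = [12/13 5/13 0; -5/13 12/13 0; 0 0 1]
T2·T1 = [-12/13 -5/13 0; -5/26 6/13 0; 0 0 1]
T3·…·T1 = [313/338 30/169 0; -30/169 -97/169 0; 0 0 1]
det M = -1/2; M⁻¹ = [194/169 60/169 0; -60/169 -313/169 0; 0 0 1]
M⁻¹ · (-952/845, -146/169)ᵀ = (-8/5, 2)ᵀ

p = (-8/5, 2)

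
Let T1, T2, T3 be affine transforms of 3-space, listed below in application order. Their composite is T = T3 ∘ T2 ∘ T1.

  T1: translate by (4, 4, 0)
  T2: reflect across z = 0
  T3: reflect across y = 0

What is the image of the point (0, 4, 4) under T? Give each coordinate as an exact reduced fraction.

T1 translate by (4, 4, 0): (0, 4, 4) → (4, 8, 4)
T2 reflect across z = 0: (4, 8, 4) → (4, 8, -4)
T3 reflect across y = 0: (4, 8, -4) → (4, -8, -4)

T(p) = (4, -8, -4)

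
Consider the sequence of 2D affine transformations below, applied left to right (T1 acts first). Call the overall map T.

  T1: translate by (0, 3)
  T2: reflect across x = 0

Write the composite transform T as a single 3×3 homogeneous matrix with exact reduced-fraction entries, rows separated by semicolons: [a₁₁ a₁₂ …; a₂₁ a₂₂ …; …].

T1 = [1 0 0; 0 1 3; 0 0 1]
T2·T1 = [-1 0 0; 0 1 3; 0 0 1]

T = [-1 0 0; 0 1 3; 0 0 1]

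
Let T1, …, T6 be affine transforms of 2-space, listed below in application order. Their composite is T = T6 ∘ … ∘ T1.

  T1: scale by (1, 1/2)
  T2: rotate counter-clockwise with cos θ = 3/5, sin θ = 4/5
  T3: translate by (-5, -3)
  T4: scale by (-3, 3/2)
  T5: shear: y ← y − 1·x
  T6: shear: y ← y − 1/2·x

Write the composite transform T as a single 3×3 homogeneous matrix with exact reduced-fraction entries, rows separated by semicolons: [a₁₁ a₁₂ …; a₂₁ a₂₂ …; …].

T1 = [1 0 0; 0 1/2 0; 0 0 1]
T2·T1 = [3/5 -2/5 0; 4/5 3/10 0; 0 0 1]
T3·…·T1 = [3/5 -2/5 -5; 4/5 3/10 -3; 0 0 1]
T4·…·T1 = [-9/5 6/5 15; 6/5 9/20 -9/2; 0 0 1]
T5·…·T1 = [-9/5 6/5 15; 3 -3/4 -39/2; 0 0 1]
T6·…·T1 = [-9/5 6/5 15; 39/10 -27/20 -27; 0 0 1]

T = [-9/5 6/5 15; 39/10 -27/20 -27; 0 0 1]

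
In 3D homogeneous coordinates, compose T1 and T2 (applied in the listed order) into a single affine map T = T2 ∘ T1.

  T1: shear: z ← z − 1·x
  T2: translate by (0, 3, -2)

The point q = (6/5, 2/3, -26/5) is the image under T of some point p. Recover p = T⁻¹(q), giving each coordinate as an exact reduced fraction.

p = (6/5, -7/3, -2)

T1 = [1 0 0 0; 0 1 0 0; -1 0 1 0; 0 0 0 1]
T2·T1 = [1 0 0 0; 0 1 0 3; -1 0 1 -2; 0 0 0 1]
det M = 1; M⁻¹ = [1 0 0 0; 0 1 0 -3; 1 0 1 2; 0 0 0 1]
M⁻¹ · (6/5, 2/3, -26/5)ᵀ = (6/5, -7/3, -2)ᵀ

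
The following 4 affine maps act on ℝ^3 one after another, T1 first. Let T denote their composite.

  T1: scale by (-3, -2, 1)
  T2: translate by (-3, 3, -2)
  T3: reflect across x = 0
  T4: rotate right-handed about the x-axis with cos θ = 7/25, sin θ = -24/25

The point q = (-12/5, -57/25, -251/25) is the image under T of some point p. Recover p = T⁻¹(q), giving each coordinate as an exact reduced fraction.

p = (-9/5, -3, -3)

T1 = [-3 0 0 0; 0 -2 0 0; 0 0 1 0; 0 0 0 1]
T2·T1 = [-3 0 0 -3; 0 -2 0 3; 0 0 1 -2; 0 0 0 1]
T3·…·T1 = [3 0 0 3; 0 -2 0 3; 0 0 1 -2; 0 0 0 1]
T4·…·T1 = [3 0 0 3; 0 -14/25 24/25 -27/25; 0 48/25 7/25 -86/25; 0 0 0 1]
det M = -6; M⁻¹ = [1/3 0 0 -1; 0 -7/50 12/25 3/2; 0 24/25 7/25 2; 0 0 0 1]
M⁻¹ · (-12/5, -57/25, -251/25)ᵀ = (-9/5, -3, -3)ᵀ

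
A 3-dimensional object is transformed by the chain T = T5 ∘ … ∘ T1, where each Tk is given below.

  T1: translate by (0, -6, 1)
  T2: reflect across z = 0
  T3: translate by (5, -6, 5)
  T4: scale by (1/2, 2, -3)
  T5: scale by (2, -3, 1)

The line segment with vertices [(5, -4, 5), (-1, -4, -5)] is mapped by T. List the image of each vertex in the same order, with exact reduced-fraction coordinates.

T1 translate by (0, -6, 1): (5, -4, 5) → (5, -10, 6); (-1, -4, -5) → (-1, -10, -4)
T2 reflect across z = 0: (5, -10, 6) → (5, -10, -6); (-1, -10, -4) → (-1, -10, 4)
T3 translate by (5, -6, 5): (5, -10, -6) → (10, -16, -1); (-1, -10, 4) → (4, -16, 9)
T4 scale by (1/2, 2, -3): (10, -16, -1) → (5, -32, 3); (4, -16, 9) → (2, -32, -27)
T5 scale by (2, -3, 1): (5, -32, 3) → (10, 96, 3); (2, -32, -27) → (4, 96, -27)

image vertices: (10, 96, 3), (4, 96, -27)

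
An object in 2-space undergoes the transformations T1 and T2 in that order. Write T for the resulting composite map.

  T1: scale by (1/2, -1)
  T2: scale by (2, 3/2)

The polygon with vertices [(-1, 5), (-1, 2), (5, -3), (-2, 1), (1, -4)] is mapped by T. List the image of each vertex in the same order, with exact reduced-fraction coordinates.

image vertices: (-1, -15/2), (-1, -3), (5, 9/2), (-2, -3/2), (1, 6)

T1 scale by (1/2, -1): (-1, 5) → (-1/2, -5); (-1, 2) → (-1/2, -2); (5, -3) → (5/2, 3); (-2, 1) → (-1, -1); (1, -4) → (1/2, 4)
T2 scale by (2, 3/2): (-1/2, -5) → (-1, -15/2); (-1/2, -2) → (-1, -3); (5/2, 3) → (5, 9/2); (-1, -1) → (-2, -3/2); (1/2, 4) → (1, 6)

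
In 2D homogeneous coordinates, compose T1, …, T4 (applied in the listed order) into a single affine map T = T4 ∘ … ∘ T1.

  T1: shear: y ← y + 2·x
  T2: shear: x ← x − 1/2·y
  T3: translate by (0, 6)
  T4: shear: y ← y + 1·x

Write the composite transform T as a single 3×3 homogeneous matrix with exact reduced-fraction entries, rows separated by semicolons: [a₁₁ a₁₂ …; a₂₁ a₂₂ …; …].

T = [0 -1/2 0; 2 1/2 6; 0 0 1]

T1 = [1 0 0; 2 1 0; 0 0 1]
T2·T1 = [0 -1/2 0; 2 1 0; 0 0 1]
T3·…·T1 = [0 -1/2 0; 2 1 6; 0 0 1]
T4·…·T1 = [0 -1/2 0; 2 1/2 6; 0 0 1]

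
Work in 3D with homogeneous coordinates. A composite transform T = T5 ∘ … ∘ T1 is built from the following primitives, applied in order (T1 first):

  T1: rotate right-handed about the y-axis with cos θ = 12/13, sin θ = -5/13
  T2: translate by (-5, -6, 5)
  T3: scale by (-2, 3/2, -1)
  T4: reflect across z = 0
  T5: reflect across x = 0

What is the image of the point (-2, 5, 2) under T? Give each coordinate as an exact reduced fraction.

T1 rotate right-handed about the y-axis with cos θ = 12/13, sin θ = -5/13: (-2, 5, 2) → (-34/13, 5, 14/13)
T2 translate by (-5, -6, 5): (-34/13, 5, 14/13) → (-99/13, -1, 79/13)
T3 scale by (-2, 3/2, -1): (-99/13, -1, 79/13) → (198/13, -3/2, -79/13)
T4 reflect across z = 0: (198/13, -3/2, -79/13) → (198/13, -3/2, 79/13)
T5 reflect across x = 0: (198/13, -3/2, 79/13) → (-198/13, -3/2, 79/13)

T(p) = (-198/13, -3/2, 79/13)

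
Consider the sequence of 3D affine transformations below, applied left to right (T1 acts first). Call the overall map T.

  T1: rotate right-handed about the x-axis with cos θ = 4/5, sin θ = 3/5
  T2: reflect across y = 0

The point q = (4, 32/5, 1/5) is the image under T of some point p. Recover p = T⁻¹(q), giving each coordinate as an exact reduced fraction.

T1 = [1 0 0 0; 0 4/5 -3/5 0; 0 3/5 4/5 0; 0 0 0 1]
T2·T1 = [1 0 0 0; 0 -4/5 3/5 0; 0 3/5 4/5 0; 0 0 0 1]
det M = -1; M⁻¹ = [1 0 0 0; 0 -4/5 3/5 0; 0 3/5 4/5 0; 0 0 0 1]
M⁻¹ · (4, 32/5, 1/5)ᵀ = (4, -5, 4)ᵀ

p = (4, -5, 4)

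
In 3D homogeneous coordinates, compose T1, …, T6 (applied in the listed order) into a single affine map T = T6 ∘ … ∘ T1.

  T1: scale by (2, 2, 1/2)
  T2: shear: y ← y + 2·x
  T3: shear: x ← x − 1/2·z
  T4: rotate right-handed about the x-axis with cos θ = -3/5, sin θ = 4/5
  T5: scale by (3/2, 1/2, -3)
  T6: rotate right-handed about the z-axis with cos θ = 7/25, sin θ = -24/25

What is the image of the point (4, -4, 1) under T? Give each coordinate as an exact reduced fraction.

T(p) = (759/1000, -1486/125, -183/10)

T1 scale by (2, 2, 1/2): (4, -4, 1) → (8, -8, 1/2)
T2 shear: y ← y + 2·x: (8, -8, 1/2) → (8, 8, 1/2)
T3 shear: x ← x − 1/2·z: (8, 8, 1/2) → (31/4, 8, 1/2)
T4 rotate right-handed about the x-axis with cos θ = -3/5, sin θ = 4/5: (31/4, 8, 1/2) → (31/4, -26/5, 61/10)
T5 scale by (3/2, 1/2, -3): (31/4, -26/5, 61/10) → (93/8, -13/5, -183/10)
T6 rotate right-handed about the z-axis with cos θ = 7/25, sin θ = -24/25: (93/8, -13/5, -183/10) → (759/1000, -1486/125, -183/10)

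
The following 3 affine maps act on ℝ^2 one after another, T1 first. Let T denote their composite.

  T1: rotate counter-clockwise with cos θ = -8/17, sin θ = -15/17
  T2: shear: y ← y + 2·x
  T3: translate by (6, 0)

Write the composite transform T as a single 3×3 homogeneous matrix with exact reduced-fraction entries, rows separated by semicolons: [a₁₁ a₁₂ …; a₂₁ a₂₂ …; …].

T1 = [-8/17 15/17 0; -15/17 -8/17 0; 0 0 1]
T2·T1 = [-8/17 15/17 0; -31/17 22/17 0; 0 0 1]
T3·…·T1 = [-8/17 15/17 6; -31/17 22/17 0; 0 0 1]

T = [-8/17 15/17 6; -31/17 22/17 0; 0 0 1]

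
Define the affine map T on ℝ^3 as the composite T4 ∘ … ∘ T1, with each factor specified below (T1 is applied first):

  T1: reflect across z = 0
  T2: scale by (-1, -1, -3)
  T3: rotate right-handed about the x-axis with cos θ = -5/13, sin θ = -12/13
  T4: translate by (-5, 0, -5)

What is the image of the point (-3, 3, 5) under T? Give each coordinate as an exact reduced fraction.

T(p) = (-2, 15, -8)

T1 reflect across z = 0: (-3, 3, 5) → (-3, 3, -5)
T2 scale by (-1, -1, -3): (-3, 3, -5) → (3, -3, 15)
T3 rotate right-handed about the x-axis with cos θ = -5/13, sin θ = -12/13: (3, -3, 15) → (3, 15, -3)
T4 translate by (-5, 0, -5): (3, 15, -3) → (-2, 15, -8)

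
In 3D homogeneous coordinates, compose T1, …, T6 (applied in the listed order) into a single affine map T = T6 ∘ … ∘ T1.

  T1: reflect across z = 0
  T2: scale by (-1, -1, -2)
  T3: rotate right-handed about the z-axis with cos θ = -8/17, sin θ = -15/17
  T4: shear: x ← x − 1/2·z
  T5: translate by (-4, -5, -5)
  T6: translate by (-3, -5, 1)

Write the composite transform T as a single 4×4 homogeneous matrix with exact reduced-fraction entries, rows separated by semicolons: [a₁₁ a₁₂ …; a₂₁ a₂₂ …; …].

T = [8/17 -15/17 -1 -7; 15/17 8/17 0 -10; 0 0 2 -4; 0 0 0 1]

T1 = [1 0 0 0; 0 1 0 0; 0 0 -1 0; 0 0 0 1]
T2·T1 = [-1 0 0 0; 0 -1 0 0; 0 0 2 0; 0 0 0 1]
T3·…·T1 = [8/17 -15/17 0 0; 15/17 8/17 0 0; 0 0 2 0; 0 0 0 1]
T4·…·T1 = [8/17 -15/17 -1 0; 15/17 8/17 0 0; 0 0 2 0; 0 0 0 1]
T5·…·T1 = [8/17 -15/17 -1 -4; 15/17 8/17 0 -5; 0 0 2 -5; 0 0 0 1]
T6·…·T1 = [8/17 -15/17 -1 -7; 15/17 8/17 0 -10; 0 0 2 -4; 0 0 0 1]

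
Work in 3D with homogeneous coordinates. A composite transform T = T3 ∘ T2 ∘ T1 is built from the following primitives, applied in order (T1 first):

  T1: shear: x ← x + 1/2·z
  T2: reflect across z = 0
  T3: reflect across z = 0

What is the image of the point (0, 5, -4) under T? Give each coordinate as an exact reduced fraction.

T(p) = (-2, 5, -4)

T1 shear: x ← x + 1/2·z: (0, 5, -4) → (-2, 5, -4)
T2 reflect across z = 0: (-2, 5, -4) → (-2, 5, 4)
T3 reflect across z = 0: (-2, 5, 4) → (-2, 5, -4)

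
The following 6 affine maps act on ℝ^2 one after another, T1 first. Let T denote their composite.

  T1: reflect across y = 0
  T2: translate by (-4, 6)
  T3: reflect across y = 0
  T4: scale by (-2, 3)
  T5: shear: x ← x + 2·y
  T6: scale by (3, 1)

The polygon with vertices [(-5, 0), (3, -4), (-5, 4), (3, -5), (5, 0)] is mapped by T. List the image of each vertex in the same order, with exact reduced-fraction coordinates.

T1 reflect across y = 0: (-5, 0) → (-5, 0); (3, -4) → (3, 4); (-5, 4) → (-5, -4); (3, -5) → (3, 5); (5, 0) → (5, 0)
T2 translate by (-4, 6): (-5, 0) → (-9, 6); (3, 4) → (-1, 10); (-5, -4) → (-9, 2); (3, 5) → (-1, 11); (5, 0) → (1, 6)
T3 reflect across y = 0: (-9, 6) → (-9, -6); (-1, 10) → (-1, -10); (-9, 2) → (-9, -2); (-1, 11) → (-1, -11); (1, 6) → (1, -6)
T4 scale by (-2, 3): (-9, -6) → (18, -18); (-1, -10) → (2, -30); (-9, -2) → (18, -6); (-1, -11) → (2, -33); (1, -6) → (-2, -18)
T5 shear: x ← x + 2·y: (18, -18) → (-18, -18); (2, -30) → (-58, -30); (18, -6) → (6, -6); (2, -33) → (-64, -33); (-2, -18) → (-38, -18)
T6 scale by (3, 1): (-18, -18) → (-54, -18); (-58, -30) → (-174, -30); (6, -6) → (18, -6); (-64, -33) → (-192, -33); (-38, -18) → (-114, -18)

image vertices: (-54, -18), (-174, -30), (18, -6), (-192, -33), (-114, -18)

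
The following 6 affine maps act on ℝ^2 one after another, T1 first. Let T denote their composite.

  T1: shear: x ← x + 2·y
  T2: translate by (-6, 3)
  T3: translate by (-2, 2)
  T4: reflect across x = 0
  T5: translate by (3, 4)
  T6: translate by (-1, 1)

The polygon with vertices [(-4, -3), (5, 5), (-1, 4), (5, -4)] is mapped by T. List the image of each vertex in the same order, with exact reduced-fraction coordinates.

T1 shear: x ← x + 2·y: (-4, -3) → (-10, -3); (5, 5) → (15, 5); (-1, 4) → (7, 4); (5, -4) → (-3, -4)
T2 translate by (-6, 3): (-10, -3) → (-16, 0); (15, 5) → (9, 8); (7, 4) → (1, 7); (-3, -4) → (-9, -1)
T3 translate by (-2, 2): (-16, 0) → (-18, 2); (9, 8) → (7, 10); (1, 7) → (-1, 9); (-9, -1) → (-11, 1)
T4 reflect across x = 0: (-18, 2) → (18, 2); (7, 10) → (-7, 10); (-1, 9) → (1, 9); (-11, 1) → (11, 1)
T5 translate by (3, 4): (18, 2) → (21, 6); (-7, 10) → (-4, 14); (1, 9) → (4, 13); (11, 1) → (14, 5)
T6 translate by (-1, 1): (21, 6) → (20, 7); (-4, 14) → (-5, 15); (4, 13) → (3, 14); (14, 5) → (13, 6)

image vertices: (20, 7), (-5, 15), (3, 14), (13, 6)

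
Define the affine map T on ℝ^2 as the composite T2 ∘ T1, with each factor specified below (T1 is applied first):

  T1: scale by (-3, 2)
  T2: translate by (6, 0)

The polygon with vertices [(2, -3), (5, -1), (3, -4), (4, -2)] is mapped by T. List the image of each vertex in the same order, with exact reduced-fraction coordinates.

image vertices: (0, -6), (-9, -2), (-3, -8), (-6, -4)

T1 scale by (-3, 2): (2, -3) → (-6, -6); (5, -1) → (-15, -2); (3, -4) → (-9, -8); (4, -2) → (-12, -4)
T2 translate by (6, 0): (-6, -6) → (0, -6); (-15, -2) → (-9, -2); (-9, -8) → (-3, -8); (-12, -4) → (-6, -4)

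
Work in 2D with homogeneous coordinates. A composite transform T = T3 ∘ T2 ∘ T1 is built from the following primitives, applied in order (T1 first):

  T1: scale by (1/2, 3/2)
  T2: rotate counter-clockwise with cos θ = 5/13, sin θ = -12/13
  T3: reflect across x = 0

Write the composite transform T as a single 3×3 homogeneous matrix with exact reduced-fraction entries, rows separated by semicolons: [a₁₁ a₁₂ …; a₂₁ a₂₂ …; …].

T = [-5/26 -18/13 0; -6/13 15/26 0; 0 0 1]

T1 = [1/2 0 0; 0 3/2 0; 0 0 1]
T2·T1 = [5/26 18/13 0; -6/13 15/26 0; 0 0 1]
T3·…·T1 = [-5/26 -18/13 0; -6/13 15/26 0; 0 0 1]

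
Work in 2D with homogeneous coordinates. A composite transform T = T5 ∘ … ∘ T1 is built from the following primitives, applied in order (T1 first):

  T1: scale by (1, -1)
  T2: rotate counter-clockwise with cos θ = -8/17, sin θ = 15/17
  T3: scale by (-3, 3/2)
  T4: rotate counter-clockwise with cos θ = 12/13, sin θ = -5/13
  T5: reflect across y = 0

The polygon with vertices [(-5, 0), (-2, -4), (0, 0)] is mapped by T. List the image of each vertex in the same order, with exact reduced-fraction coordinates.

T1 scale by (1, -1): (-5, 0) → (-5, 0); (-2, -4) → (-2, 4); (0, 0) → (0, 0)
T2 rotate counter-clockwise with cos θ = -8/17, sin θ = 15/17: (-5, 0) → (40/17, -75/17); (-2, 4) → (-44/17, -62/17); (0, 0) → (0, 0)
T3 scale by (-3, 3/2): (40/17, -75/17) → (-120/17, -225/34); (-44/17, -62/17) → (132/17, -93/17); (0, 0) → (0, 0)
T4 rotate counter-clockwise with cos θ = 12/13, sin θ = -5/13: (-120/17, -225/34) → (-4005/442, -750/221); (132/17, -93/17) → (1119/221, -1776/221); (0, 0) → (0, 0)
T5 reflect across y = 0: (-4005/442, -750/221) → (-4005/442, 750/221); (1119/221, -1776/221) → (1119/221, 1776/221); (0, 0) → (0, 0)

image vertices: (-4005/442, 750/221), (1119/221, 1776/221), (0, 0)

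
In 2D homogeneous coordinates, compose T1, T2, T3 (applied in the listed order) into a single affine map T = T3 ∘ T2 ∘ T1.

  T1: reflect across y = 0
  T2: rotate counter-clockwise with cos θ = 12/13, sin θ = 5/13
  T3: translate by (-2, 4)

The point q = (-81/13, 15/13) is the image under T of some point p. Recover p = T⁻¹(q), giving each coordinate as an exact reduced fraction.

T1 = [1 0 0; 0 -1 0; 0 0 1]
T2·T1 = [12/13 5/13 0; 5/13 -12/13 0; 0 0 1]
T3·…·T1 = [12/13 5/13 -2; 5/13 -12/13 4; 0 0 1]
det M = -1; M⁻¹ = [12/13 5/13 4/13; 5/13 -12/13 58/13; 0 0 1]
M⁻¹ · (-81/13, 15/13)ᵀ = (-5, 1)ᵀ

p = (-5, 1)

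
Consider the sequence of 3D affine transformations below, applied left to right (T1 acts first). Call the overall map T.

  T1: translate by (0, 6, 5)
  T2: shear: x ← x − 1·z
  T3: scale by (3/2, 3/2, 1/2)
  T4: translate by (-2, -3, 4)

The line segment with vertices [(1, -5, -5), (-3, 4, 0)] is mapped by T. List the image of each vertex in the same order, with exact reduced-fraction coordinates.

T1 translate by (0, 6, 5): (1, -5, -5) → (1, 1, 0); (-3, 4, 0) → (-3, 10, 5)
T2 shear: x ← x − 1·z: (1, 1, 0) → (1, 1, 0); (-3, 10, 5) → (-8, 10, 5)
T3 scale by (3/2, 3/2, 1/2): (1, 1, 0) → (3/2, 3/2, 0); (-8, 10, 5) → (-12, 15, 5/2)
T4 translate by (-2, -3, 4): (3/2, 3/2, 0) → (-1/2, -3/2, 4); (-12, 15, 5/2) → (-14, 12, 13/2)

image vertices: (-1/2, -3/2, 4), (-14, 12, 13/2)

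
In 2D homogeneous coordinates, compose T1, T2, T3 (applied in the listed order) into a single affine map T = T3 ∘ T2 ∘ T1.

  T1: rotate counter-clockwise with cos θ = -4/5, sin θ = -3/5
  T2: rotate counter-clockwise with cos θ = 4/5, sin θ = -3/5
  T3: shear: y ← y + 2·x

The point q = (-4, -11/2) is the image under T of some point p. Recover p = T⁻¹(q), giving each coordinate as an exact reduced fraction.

p = (4, -5/2)

T1 = [-4/5 3/5 0; -3/5 -4/5 0; 0 0 1]
T2·T1 = [-1 0 0; 0 -1 0; 0 0 1]
T3·…·T1 = [-1 0 0; -2 -1 0; 0 0 1]
det M = 1; M⁻¹ = [-1 0 0; 2 -1 0; 0 0 1]
M⁻¹ · (-4, -11/2)ᵀ = (4, -5/2)ᵀ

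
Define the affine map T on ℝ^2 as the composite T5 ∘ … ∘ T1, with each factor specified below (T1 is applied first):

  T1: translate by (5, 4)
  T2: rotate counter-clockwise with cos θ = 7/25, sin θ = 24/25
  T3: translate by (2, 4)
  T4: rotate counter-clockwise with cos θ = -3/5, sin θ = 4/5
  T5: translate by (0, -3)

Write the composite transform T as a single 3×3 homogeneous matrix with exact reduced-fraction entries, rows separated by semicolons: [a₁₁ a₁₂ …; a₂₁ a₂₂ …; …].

T1 = [1 0 5; 0 1 4; 0 0 1]
T2·T1 = [7/25 -24/25 -61/25; 24/25 7/25 148/25; 0 0 1]
T3·…·T1 = [7/25 -24/25 -11/25; 24/25 7/25 248/25; 0 0 1]
T4·…·T1 = [-117/125 44/125 -959/125; -44/125 -117/125 -788/125; 0 0 1]
T5·…·T1 = [-117/125 44/125 -959/125; -44/125 -117/125 -1163/125; 0 0 1]

T = [-117/125 44/125 -959/125; -44/125 -117/125 -1163/125; 0 0 1]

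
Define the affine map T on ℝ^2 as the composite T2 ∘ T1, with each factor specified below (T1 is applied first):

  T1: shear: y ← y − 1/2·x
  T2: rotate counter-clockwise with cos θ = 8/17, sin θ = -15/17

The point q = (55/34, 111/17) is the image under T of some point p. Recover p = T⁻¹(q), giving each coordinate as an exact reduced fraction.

T1 = [1 0 0; -1/2 1 0; 0 0 1]
T2·T1 = [1/34 15/17 0; -19/17 8/17 0; 0 0 1]
det M = 1; M⁻¹ = [8/17 -15/17 0; 19/17 1/34 0; 0 0 1]
M⁻¹ · (55/34, 111/17)ᵀ = (-5, 2)ᵀ

p = (-5, 2)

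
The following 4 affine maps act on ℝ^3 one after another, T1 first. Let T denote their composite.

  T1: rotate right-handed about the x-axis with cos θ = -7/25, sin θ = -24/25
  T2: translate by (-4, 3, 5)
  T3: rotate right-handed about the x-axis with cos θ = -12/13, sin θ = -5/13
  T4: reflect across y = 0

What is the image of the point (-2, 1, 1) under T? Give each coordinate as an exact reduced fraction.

T1 rotate right-handed about the x-axis with cos θ = -7/25, sin θ = -24/25: (-2, 1, 1) → (-2, 17/25, -31/25)
T2 translate by (-4, 3, 5): (-2, 17/25, -31/25) → (-6, 92/25, 94/25)
T3 rotate right-handed about the x-axis with cos θ = -12/13, sin θ = -5/13: (-6, 92/25, 94/25) → (-6, -634/325, -1588/325)
T4 reflect across y = 0: (-6, -634/325, -1588/325) → (-6, 634/325, -1588/325)

T(p) = (-6, 634/325, -1588/325)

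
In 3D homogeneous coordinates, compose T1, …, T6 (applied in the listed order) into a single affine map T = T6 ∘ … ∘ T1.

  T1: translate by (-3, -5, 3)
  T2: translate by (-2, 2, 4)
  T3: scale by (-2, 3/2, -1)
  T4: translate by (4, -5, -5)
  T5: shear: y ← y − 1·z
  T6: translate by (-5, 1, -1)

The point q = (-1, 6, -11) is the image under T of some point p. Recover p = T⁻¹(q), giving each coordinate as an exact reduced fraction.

T1 = [1 0 0 -3; 0 1 0 -5; 0 0 1 3; 0 0 0 1]
T2·T1 = [1 0 0 -5; 0 1 0 -3; 0 0 1 7; 0 0 0 1]
T3·…·T1 = [-2 0 0 10; 0 3/2 0 -9/2; 0 0 -1 -7; 0 0 0 1]
T4·…·T1 = [-2 0 0 14; 0 3/2 0 -19/2; 0 0 -1 -12; 0 0 0 1]
T5·…·T1 = [-2 0 0 14; 0 3/2 1 5/2; 0 0 -1 -12; 0 0 0 1]
T6·…·T1 = [-2 0 0 9; 0 3/2 1 7/2; 0 0 -1 -13; 0 0 0 1]
det M = 3; M⁻¹ = [-1/2 0 0 9/2; 0 2/3 2/3 19/3; 0 0 -1 -13; 0 0 0 1]
M⁻¹ · (-1, 6, -11)ᵀ = (5, 3, -2)ᵀ

p = (5, 3, -2)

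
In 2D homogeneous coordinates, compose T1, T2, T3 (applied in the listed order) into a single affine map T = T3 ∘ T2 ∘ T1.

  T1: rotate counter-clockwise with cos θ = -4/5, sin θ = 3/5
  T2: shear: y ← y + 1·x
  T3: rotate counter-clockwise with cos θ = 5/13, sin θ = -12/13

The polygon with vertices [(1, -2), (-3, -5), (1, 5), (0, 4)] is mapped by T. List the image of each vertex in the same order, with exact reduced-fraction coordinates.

image vertices: (166/65, 41/65), (591/65, -134/65), (-527/65, 48/65), (-396/65, 4/65)

T1 rotate counter-clockwise with cos θ = -4/5, sin θ = 3/5: (1, -2) → (2/5, 11/5); (-3, -5) → (27/5, 11/5); (1, 5) → (-19/5, -17/5); (0, 4) → (-12/5, -16/5)
T2 shear: y ← y + 1·x: (2/5, 11/5) → (2/5, 13/5); (27/5, 11/5) → (27/5, 38/5); (-19/5, -17/5) → (-19/5, -36/5); (-12/5, -16/5) → (-12/5, -28/5)
T3 rotate counter-clockwise with cos θ = 5/13, sin θ = -12/13: (2/5, 13/5) → (166/65, 41/65); (27/5, 38/5) → (591/65, -134/65); (-19/5, -36/5) → (-527/65, 48/65); (-12/5, -28/5) → (-396/65, 4/65)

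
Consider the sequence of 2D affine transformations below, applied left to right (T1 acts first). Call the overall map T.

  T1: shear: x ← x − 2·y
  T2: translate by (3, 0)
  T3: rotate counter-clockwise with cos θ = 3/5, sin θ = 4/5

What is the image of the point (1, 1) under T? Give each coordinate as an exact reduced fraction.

T(p) = (2/5, 11/5)

T1 shear: x ← x − 2·y: (1, 1) → (-1, 1)
T2 translate by (3, 0): (-1, 1) → (2, 1)
T3 rotate counter-clockwise with cos θ = 3/5, sin θ = 4/5: (2, 1) → (2/5, 11/5)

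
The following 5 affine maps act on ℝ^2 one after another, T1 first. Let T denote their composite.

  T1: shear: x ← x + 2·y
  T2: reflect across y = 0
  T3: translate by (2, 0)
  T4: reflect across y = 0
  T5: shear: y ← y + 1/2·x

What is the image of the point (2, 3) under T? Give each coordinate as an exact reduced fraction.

T(p) = (10, 8)

T1 shear: x ← x + 2·y: (2, 3) → (8, 3)
T2 reflect across y = 0: (8, 3) → (8, -3)
T3 translate by (2, 0): (8, -3) → (10, -3)
T4 reflect across y = 0: (10, -3) → (10, 3)
T5 shear: y ← y + 1/2·x: (10, 3) → (10, 8)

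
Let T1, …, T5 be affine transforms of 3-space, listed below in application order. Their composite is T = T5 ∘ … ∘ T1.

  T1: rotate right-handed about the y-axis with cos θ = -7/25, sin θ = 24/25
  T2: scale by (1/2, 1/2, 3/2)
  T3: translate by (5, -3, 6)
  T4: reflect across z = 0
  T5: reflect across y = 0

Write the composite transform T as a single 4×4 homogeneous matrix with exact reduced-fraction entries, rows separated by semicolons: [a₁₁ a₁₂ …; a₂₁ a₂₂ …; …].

T = [-7/50 0 12/25 5; 0 -1/2 0 3; 36/25 0 21/50 -6; 0 0 0 1]

T1 = [-7/25 0 24/25 0; 0 1 0 0; -24/25 0 -7/25 0; 0 0 0 1]
T2·T1 = [-7/50 0 12/25 0; 0 1/2 0 0; -36/25 0 -21/50 0; 0 0 0 1]
T3·…·T1 = [-7/50 0 12/25 5; 0 1/2 0 -3; -36/25 0 -21/50 6; 0 0 0 1]
T4·…·T1 = [-7/50 0 12/25 5; 0 1/2 0 -3; 36/25 0 21/50 -6; 0 0 0 1]
T5·…·T1 = [-7/50 0 12/25 5; 0 -1/2 0 3; 36/25 0 21/50 -6; 0 0 0 1]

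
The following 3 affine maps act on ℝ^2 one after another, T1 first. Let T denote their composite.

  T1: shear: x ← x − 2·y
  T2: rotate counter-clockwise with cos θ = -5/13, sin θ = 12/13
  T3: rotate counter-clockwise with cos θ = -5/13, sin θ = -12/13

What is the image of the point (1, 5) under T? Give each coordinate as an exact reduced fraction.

T1 shear: x ← x − 2·y: (1, 5) → (-9, 5)
T2 rotate counter-clockwise with cos θ = -5/13, sin θ = 12/13: (-9, 5) → (-15/13, -133/13)
T3 rotate counter-clockwise with cos θ = -5/13, sin θ = -12/13: (-15/13, -133/13) → (-9, 5)

T(p) = (-9, 5)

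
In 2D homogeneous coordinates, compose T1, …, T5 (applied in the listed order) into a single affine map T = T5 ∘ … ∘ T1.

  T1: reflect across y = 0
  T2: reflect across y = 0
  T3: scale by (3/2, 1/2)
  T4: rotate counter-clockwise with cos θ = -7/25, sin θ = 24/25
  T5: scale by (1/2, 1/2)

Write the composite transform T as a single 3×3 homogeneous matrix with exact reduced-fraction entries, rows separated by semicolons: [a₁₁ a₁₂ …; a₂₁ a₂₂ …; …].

T = [-21/100 -6/25 0; 18/25 -7/100 0; 0 0 1]

T1 = [1 0 0; 0 -1 0; 0 0 1]
T2·T1 = [1 0 0; 0 1 0; 0 0 1]
T3·…·T1 = [3/2 0 0; 0 1/2 0; 0 0 1]
T4·…·T1 = [-21/50 -12/25 0; 36/25 -7/50 0; 0 0 1]
T5·…·T1 = [-21/100 -6/25 0; 18/25 -7/100 0; 0 0 1]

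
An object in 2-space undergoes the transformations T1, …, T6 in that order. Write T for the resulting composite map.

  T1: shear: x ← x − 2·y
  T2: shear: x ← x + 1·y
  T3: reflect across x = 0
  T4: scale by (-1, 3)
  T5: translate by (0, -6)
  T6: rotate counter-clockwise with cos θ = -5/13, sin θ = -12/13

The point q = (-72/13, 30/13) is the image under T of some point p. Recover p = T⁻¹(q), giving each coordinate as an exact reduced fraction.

T1 = [1 -2 0; 0 1 0; 0 0 1]
T2·T1 = [1 -1 0; 0 1 0; 0 0 1]
T3·…·T1 = [-1 1 0; 0 1 0; 0 0 1]
T4·…·T1 = [1 -1 0; 0 3 0; 0 0 1]
T5·…·T1 = [1 -1 0; 0 3 -6; 0 0 1]
T6·…·T1 = [-5/13 41/13 -72/13; -12/13 -3/13 30/13; 0 0 1]
det M = 3; M⁻¹ = [-1/13 -41/39 2; 4/13 -5/39 2; 0 0 1]
M⁻¹ · (-72/13, 30/13)ᵀ = (0, 0)ᵀ

p = (0, 0)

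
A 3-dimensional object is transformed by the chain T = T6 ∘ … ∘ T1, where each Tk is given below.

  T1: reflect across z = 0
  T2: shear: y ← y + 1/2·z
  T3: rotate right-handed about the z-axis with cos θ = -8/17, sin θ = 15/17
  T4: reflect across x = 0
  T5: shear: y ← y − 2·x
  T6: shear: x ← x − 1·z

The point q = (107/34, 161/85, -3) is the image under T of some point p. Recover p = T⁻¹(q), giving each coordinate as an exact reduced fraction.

T1 = [1 0 0 0; 0 1 0 0; 0 0 -1 0; 0 0 0 1]
T2·T1 = [1 0 0 0; 0 1 -1/2 0; 0 0 -1 0; 0 0 0 1]
T3·…·T1 = [-8/17 -15/17 15/34 0; 15/17 -8/17 4/17 0; 0 0 -1 0; 0 0 0 1]
T4·…·T1 = [8/17 15/17 -15/34 0; 15/17 -8/17 4/17 0; 0 0 -1 0; 0 0 0 1]
T5·…·T1 = [8/17 15/17 -15/34 0; -1/17 -38/17 19/17 0; 0 0 -1 0; 0 0 0 1]
T6·…·T1 = [8/17 15/17 19/34 0; -1/17 -38/17 19/17 0; 0 0 -1 0; 0 0 0 1]
det M = 1; M⁻¹ = [38/17 15/17 38/17 0; -1/17 -8/17 -19/34 0; 0 0 -1 0; 0 0 0 1]
M⁻¹ · (107/34, 161/85, -3)ᵀ = (2, 3/5, 3)ᵀ

p = (2, 3/5, 3)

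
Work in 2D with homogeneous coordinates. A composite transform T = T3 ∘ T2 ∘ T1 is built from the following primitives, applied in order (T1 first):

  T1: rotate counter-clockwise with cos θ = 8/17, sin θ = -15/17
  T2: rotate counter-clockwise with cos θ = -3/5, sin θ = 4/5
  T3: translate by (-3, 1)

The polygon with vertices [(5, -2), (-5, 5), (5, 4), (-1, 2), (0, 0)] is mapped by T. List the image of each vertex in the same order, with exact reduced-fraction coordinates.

image vertices: (79/85, 398/85), (-164/17, -24/17), (-383/85, 614/85), (-89/17, 16/17), (-3, 1)

T1 rotate counter-clockwise with cos θ = 8/17, sin θ = -15/17: (5, -2) → (10/17, -91/17); (-5, 5) → (35/17, 115/17); (5, 4) → (100/17, -43/17); (-1, 2) → (22/17, 31/17); (0, 0) → (0, 0)
T2 rotate counter-clockwise with cos θ = -3/5, sin θ = 4/5: (10/17, -91/17) → (334/85, 313/85); (35/17, 115/17) → (-113/17, -41/17); (100/17, -43/17) → (-128/85, 529/85); (22/17, 31/17) → (-38/17, -1/17); (0, 0) → (0, 0)
T3 translate by (-3, 1): (334/85, 313/85) → (79/85, 398/85); (-113/17, -41/17) → (-164/17, -24/17); (-128/85, 529/85) → (-383/85, 614/85); (-38/17, -1/17) → (-89/17, 16/17); (0, 0) → (-3, 1)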